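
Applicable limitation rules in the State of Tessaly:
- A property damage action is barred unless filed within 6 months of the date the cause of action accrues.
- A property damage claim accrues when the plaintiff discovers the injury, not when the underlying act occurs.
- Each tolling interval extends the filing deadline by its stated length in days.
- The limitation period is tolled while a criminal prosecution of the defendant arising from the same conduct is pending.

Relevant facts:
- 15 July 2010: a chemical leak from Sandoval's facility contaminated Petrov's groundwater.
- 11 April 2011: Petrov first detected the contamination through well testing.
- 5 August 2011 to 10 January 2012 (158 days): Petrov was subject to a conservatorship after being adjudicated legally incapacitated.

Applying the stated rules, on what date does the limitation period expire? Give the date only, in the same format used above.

Accrual is tied to discovery, so the period began on 11 April 2011 rather than on 15 July 2010 when the act occurred.
Adding the 6 months base period to 11 April 2011 gives a deadline of 11 October 2011, before any tolling.
No stated provision tolls the period for the plaintiff's incapacity, so the interval from 5 August 2011 to 10 January 2012 has no effect on the deadline.

11 October 2011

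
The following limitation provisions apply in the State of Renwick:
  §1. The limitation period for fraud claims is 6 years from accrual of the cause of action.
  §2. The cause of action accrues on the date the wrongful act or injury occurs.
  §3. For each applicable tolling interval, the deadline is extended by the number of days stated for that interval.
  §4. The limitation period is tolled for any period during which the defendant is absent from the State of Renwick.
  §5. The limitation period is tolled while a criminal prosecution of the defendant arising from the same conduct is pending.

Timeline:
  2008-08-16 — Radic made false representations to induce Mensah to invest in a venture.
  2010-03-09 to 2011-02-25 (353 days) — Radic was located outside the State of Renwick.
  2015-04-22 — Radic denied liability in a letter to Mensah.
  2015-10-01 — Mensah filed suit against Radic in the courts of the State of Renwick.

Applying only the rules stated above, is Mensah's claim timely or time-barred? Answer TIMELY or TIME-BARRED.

The claim accrued on 2008-08-16, when the wrongful act occurred.
Adding the 6 years base period to 2008-08-16 gives a deadline of 2014-08-16, before any tolling.
The defendant's absence from the jurisdiction from 2010-03-09 to 2011-02-25 tolled the period for 353 days, extending the deadline to 2015-08-04.
The other events in the timeline have no effect on the limitation period under the stated rules.
Mensah filed on 2015-10-01, after the 2015-08-04 deadline, so the action is time-barred.

TIME-BARRED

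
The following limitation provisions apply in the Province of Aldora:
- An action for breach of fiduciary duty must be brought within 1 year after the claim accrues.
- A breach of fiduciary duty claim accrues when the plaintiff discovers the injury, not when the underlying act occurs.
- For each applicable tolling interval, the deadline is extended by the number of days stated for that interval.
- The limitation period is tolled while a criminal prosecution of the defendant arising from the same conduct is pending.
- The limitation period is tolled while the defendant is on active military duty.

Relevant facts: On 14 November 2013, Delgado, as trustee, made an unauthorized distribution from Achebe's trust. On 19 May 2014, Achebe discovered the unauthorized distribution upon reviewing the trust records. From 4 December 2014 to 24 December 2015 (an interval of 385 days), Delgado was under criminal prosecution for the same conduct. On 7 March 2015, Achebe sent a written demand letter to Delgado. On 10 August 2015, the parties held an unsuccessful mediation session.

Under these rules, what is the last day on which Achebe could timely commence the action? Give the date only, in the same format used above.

Under the discovery rule, the claim accrued on 19 May 2014, when Achebe discovered the injury — not on the 14 November 2013 date of the underlying act.
The untolled deadline — 1 year after 19 May 2014 — is 19 May 2015.
The period was tolled for 385 days by the pending criminal prosecution (4 December 2014 to 24 December 2015), pushing the deadline to 7 June 2016.
None of the other events listed affects the running of the period under the stated rules.

7 June 2016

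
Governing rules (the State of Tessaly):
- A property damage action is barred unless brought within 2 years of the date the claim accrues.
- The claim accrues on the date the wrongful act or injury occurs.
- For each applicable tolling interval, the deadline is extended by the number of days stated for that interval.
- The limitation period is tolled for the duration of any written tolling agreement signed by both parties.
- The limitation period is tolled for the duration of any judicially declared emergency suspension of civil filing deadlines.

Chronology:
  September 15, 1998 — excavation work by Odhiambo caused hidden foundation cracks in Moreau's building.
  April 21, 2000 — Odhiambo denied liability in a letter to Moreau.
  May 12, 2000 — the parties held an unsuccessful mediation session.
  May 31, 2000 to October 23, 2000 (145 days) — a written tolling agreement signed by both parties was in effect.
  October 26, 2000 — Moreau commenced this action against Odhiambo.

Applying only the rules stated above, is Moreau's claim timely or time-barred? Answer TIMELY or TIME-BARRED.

TIMELY

The claim accrued on September 15, 1998, the date of the act.
The untolled deadline — 2 years after September 15, 1998 — is September 15, 2000.
The period was tolled for 145 days by the written tolling agreement (May 31, 2000 to October 23, 2000), pushing the deadline to February 7, 2001.
Nothing else in the chronology tolls or restarts the period.
Moreau filed on October 26, 2000, before the February 7, 2001 deadline, so the action is timely.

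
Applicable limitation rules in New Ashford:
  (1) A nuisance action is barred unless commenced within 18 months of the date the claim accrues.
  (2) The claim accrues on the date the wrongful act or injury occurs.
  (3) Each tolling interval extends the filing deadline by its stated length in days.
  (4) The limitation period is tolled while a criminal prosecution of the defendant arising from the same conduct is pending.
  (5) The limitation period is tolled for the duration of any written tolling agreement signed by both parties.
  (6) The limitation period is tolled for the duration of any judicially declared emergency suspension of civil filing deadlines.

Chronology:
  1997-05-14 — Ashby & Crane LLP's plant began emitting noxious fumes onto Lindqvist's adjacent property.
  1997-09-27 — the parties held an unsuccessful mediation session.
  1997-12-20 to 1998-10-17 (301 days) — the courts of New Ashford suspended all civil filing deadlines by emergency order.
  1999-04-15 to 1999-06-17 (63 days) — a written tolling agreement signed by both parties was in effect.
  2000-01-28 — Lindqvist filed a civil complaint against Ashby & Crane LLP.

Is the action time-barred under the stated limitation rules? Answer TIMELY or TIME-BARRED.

TIME-BARRED

The claim accrued on 1997-05-14, the date of the act.
Adding the 18 months base period to 1997-05-14 gives a deadline of 1998-11-14, before any tolling.
The emergency suspension of filing deadlines from 1997-12-20 to 1998-10-17 tolled the period for 301 days, extending the deadline to 1999-09-11.
Because the written tolling agreement ran from 1999-04-15 to 1999-06-17, the deadline is extended by 63 days to 1999-11-13.
The other events in the timeline have no effect on the limitation period under the stated rules.
Filing on 2000-01-28 missed the 1999-11-13 deadline — the action is time-barred.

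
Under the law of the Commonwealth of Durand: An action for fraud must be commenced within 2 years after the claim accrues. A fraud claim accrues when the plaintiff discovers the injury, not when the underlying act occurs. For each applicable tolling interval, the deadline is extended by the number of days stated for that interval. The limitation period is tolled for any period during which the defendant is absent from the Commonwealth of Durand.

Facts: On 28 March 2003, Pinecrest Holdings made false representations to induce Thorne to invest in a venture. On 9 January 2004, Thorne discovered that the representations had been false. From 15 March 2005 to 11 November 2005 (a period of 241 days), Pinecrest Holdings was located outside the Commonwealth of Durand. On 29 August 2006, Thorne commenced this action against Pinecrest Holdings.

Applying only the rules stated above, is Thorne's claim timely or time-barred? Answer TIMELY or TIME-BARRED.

TIMELY

Accrual is tied to discovery, so the period began on 9 January 2004 rather than on 28 March 2003 when the act occurred.
2 years from 9 January 2004 is 9 January 2006.
The period was tolled for 241 days by the defendant's absence from the jurisdiction (15 March 2005 to 11 November 2005), pushing the deadline to 7 September 2006.
The 29 August 2006 filing precedes the 7 September 2006 deadline; the claim is timely.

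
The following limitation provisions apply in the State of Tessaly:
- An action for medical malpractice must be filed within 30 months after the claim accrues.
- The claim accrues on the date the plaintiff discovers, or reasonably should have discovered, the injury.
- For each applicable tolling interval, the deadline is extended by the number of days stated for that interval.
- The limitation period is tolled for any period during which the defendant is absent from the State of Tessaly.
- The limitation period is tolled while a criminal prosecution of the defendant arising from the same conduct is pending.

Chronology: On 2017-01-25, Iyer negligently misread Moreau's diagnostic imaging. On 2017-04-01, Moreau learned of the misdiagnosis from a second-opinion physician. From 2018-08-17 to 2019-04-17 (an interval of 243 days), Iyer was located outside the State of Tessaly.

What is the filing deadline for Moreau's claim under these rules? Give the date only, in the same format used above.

2020-05-31

Accrual is tied to discovery, so the period began on 2017-04-01 rather than on 2017-01-25 when the act occurred.
Adding the 30 months base period to 2017-04-01 gives a deadline of 2019-10-01, before any tolling.
The defendant's absence from the jurisdiction from 2018-08-17 to 2019-04-17 tolled the period for 243 days, extending the deadline to 2020-05-31.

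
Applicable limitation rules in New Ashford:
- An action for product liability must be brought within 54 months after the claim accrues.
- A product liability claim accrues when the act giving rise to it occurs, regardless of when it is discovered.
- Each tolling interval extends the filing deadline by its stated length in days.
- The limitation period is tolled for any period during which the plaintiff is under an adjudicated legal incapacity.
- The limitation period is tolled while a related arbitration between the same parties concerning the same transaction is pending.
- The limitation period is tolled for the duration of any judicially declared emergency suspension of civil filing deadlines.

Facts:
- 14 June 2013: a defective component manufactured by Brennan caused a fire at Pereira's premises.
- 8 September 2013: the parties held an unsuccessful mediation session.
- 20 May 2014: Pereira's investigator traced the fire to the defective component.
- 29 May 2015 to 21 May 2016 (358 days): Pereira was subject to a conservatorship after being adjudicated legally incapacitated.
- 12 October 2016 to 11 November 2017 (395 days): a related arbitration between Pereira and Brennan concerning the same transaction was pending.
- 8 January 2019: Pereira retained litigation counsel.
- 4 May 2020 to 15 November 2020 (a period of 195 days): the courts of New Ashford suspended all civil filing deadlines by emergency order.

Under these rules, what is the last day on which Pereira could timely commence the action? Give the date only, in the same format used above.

Because the rule ties accrual to occurrence, the claim accrued on 14 June 2013, not on the 20 May 2014 discovery date.
The untolled deadline — 54 months after 14 June 2013 — is 14 December 2017.
The plaintiff's legal incapacity from 29 May 2015 to 21 May 2016 tolled the period for 358 days, extending the deadline to 7 December 2018.
The pending related arbitration from 12 October 2016 to 11 November 2017 tolled the period for 395 days, extending the deadline to 6 January 2020.
The emergency suspension of filing deadlines starting 4 May 2020 came too late — the period had run on 6 January 2020 — and so does not extend the deadline.
Nothing else in the chronology tolls or restarts the period.

6 January 2020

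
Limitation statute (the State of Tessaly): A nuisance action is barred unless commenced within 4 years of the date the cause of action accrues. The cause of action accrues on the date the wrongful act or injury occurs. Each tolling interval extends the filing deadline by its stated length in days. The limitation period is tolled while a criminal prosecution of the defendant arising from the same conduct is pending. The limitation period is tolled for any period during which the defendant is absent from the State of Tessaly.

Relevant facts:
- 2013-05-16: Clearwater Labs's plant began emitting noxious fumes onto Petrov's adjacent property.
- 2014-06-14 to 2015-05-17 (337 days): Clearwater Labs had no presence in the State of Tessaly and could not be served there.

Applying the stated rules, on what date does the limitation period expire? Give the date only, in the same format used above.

The limitation period began to run on 2013-05-16.
Adding the 4 years base period to 2013-05-16 gives a deadline of 2017-05-16, before any tolling.
The defendant's absence from the jurisdiction from 2014-06-14 to 2015-05-17 tolled the period for 337 days, extending the deadline to 2018-04-18.

2018-04-18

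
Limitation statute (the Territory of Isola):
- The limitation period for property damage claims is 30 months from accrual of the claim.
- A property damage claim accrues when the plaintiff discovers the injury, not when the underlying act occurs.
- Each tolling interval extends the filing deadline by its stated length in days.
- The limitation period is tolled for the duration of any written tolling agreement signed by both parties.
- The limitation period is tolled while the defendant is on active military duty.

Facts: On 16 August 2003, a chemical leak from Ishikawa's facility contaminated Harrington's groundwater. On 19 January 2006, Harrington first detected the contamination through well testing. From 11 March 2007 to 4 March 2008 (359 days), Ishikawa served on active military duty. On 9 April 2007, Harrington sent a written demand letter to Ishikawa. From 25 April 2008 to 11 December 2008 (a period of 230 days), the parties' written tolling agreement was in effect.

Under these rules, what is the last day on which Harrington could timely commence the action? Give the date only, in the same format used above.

28 February 2010

The claim did not accrue until Harrington discovered the injury on 19 January 2006; the 16 August 2003 act date does not start the clock under the stated rule.
30 months from 19 January 2006 is 19 July 2008.
Because the defendant's active military service ran from 11 March 2007 to 4 March 2008, the deadline is extended by 359 days to 13 July 2009.
Because the written tolling agreement ran from 25 April 2008 to 11 December 2008, the deadline is extended by 230 days to 28 February 2010.
Nothing else in the chronology tolls or restarts the period.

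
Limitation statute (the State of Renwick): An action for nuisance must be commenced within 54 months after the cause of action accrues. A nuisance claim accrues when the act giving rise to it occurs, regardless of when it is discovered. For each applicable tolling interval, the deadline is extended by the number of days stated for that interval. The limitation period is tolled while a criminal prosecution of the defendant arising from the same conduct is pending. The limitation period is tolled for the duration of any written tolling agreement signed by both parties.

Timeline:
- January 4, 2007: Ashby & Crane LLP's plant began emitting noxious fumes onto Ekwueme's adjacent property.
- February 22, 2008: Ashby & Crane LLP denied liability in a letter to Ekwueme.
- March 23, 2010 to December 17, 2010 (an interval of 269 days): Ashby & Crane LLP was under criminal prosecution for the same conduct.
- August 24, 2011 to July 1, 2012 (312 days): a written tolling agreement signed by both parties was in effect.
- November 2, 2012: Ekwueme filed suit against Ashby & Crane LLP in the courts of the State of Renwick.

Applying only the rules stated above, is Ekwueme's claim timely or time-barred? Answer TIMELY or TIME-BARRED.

TIMELY

The cause of action accrued on January 4, 2007, the date of the act.
54 months from January 4, 2007 is July 4, 2011.
The period was tolled for 269 days by the pending criminal prosecution (March 23, 2010 to December 17, 2010), pushing the deadline to March 29, 2012.
The period was tolled for 312 days by the written tolling agreement (August 24, 2011 to July 1, 2012), pushing the deadline to February 4, 2013.
None of the other events listed affects the running of the period under the stated rules.
Filing on November 2, 2012 beat the February 4, 2013 deadline — the action is timely.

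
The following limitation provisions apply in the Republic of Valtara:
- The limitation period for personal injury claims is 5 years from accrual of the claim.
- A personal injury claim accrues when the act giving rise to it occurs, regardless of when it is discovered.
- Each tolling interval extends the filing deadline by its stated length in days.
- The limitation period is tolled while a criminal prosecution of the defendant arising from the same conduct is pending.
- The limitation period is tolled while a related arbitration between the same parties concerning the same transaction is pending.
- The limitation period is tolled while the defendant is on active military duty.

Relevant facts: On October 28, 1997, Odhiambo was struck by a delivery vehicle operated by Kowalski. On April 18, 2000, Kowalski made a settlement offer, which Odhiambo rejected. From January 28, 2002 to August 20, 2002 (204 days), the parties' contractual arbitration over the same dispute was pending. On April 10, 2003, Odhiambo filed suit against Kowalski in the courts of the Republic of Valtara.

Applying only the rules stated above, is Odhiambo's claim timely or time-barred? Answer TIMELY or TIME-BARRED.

TIMELY

The limitation period began to run on October 28, 1997.
The untolled deadline — 5 years after October 28, 1997 — is October 28, 2002.
The period was tolled for 204 days by the pending related arbitration (January 28, 2002 to August 20, 2002), pushing the deadline to May 20, 2003.
None of the other events listed affects the running of the period under the stated rules.
The April 10, 2003 filing precedes the May 20, 2003 deadline; the claim is timely.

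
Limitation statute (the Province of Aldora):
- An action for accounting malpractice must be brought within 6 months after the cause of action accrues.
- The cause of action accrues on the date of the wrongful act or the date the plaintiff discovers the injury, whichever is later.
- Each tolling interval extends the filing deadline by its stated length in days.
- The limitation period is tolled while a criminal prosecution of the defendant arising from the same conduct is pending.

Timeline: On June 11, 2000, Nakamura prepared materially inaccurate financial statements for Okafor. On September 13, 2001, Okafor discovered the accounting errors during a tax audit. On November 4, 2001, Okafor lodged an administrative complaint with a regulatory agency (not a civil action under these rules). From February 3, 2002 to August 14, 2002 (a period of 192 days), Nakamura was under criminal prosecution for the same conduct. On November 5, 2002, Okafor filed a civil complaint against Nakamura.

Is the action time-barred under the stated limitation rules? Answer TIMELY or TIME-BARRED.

Because discovery on September 13, 2001 post-dates the June 11, 2000 act, accrual under the later-of rule falls on September 13, 2001.
Adding the 6 months base period to September 13, 2001 gives a deadline of March 13, 2002, before any tolling.
The period was tolled for 192 days by the pending criminal prosecution (February 3, 2002 to August 14, 2002), pushing the deadline to September 21, 2002.
None of the other events listed affects the running of the period under the stated rules.
Okafor filed on November 5, 2002, after the September 21, 2002 deadline, so the action is time-barred.

TIME-BARRED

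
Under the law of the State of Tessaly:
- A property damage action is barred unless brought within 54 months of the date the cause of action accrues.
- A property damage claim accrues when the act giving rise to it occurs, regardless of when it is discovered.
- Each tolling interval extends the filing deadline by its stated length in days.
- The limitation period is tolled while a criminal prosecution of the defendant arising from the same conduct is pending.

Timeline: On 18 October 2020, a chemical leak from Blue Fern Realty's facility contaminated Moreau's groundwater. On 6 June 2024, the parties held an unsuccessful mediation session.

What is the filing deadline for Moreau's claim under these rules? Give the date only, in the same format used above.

18 April 2025

The cause of action accrued on 18 October 2020, the date of the act.
The untolled deadline — 54 months after 18 October 2020 — is 18 April 2025.
The other events in the timeline have no effect on the limitation period under the stated rules.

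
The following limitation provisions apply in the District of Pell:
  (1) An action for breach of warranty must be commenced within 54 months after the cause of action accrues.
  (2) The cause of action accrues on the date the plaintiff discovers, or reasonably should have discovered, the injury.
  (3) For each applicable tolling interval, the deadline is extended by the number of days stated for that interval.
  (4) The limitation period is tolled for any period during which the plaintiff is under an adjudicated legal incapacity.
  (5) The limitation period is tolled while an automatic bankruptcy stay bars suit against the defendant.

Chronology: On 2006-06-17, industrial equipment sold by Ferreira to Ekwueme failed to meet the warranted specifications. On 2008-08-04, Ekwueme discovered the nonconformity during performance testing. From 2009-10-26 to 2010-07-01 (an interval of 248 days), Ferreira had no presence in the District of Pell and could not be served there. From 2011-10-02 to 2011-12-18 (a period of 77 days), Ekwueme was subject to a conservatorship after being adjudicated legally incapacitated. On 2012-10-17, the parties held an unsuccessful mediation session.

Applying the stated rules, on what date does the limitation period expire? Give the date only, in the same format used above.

Accrual is tied to discovery, so the period began on 2008-08-04 rather than on 2006-06-17 when the act occurred.
The untolled deadline — 54 months after 2008-08-04 — is 2013-02-04.
The plaintiff's legal incapacity from 2011-10-02 to 2011-12-18 tolled the period for 77 days, extending the deadline to 2013-04-22.
No stated provision tolls the period for the defendant's absence, so the interval from 2009-10-26 to 2010-07-01 has no effect on the deadline.
None of the other events listed affects the running of the period under the stated rules.

2013-04-22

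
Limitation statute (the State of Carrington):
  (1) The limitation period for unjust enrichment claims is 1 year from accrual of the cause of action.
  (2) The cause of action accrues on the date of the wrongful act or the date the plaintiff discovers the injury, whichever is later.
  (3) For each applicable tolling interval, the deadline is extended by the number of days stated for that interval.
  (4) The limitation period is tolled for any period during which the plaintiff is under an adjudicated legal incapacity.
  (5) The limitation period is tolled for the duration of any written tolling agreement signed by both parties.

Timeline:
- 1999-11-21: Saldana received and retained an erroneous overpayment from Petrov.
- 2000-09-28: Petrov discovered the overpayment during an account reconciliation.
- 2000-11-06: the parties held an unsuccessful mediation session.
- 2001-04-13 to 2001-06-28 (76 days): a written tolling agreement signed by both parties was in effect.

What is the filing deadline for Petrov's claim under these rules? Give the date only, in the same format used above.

2001-12-13

The claim accrued on 2000-09-28 — the later of the 1999-11-21 act and the 2000-09-28 discovery.
1 year from 2000-09-28 is 2001-09-28.
The written tolling agreement from 2001-04-13 to 2001-06-28 tolled the period for 76 days, extending the deadline to 2001-12-13.
Nothing else in the chronology tolls or restarts the period.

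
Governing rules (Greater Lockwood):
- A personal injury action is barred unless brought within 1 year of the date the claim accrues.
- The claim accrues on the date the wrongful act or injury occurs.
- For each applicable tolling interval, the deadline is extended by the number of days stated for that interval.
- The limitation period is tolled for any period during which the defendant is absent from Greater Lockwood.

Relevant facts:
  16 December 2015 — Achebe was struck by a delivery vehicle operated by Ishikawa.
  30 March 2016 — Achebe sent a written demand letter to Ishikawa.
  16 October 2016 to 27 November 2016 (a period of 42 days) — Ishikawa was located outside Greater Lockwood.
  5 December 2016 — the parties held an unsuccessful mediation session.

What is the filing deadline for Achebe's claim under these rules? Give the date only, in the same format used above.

27 January 2017

The claim accrued on 16 December 2015, when the wrongful act occurred.
1 year from 16 December 2015 is 16 December 2016.
Because the defendant's absence from the jurisdiction ran from 16 October 2016 to 27 November 2016, the deadline is extended by 42 days to 27 January 2017.
None of the other events listed affects the running of the period under the stated rules.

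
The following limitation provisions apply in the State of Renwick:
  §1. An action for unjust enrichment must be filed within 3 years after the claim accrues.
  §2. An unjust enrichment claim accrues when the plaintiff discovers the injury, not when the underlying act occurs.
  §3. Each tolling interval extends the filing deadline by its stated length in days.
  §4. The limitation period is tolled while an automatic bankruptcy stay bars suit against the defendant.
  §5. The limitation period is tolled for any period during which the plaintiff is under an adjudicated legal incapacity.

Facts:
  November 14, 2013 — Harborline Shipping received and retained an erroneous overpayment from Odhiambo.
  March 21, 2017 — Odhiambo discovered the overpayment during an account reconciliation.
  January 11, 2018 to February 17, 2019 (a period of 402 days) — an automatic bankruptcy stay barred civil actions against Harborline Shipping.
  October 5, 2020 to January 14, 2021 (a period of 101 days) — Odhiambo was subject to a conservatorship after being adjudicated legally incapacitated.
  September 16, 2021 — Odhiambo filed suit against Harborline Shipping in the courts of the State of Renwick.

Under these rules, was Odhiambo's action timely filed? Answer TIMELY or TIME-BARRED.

TIME-BARRED

Accrual is tied to discovery, so the period began on March 21, 2017 rather than on November 14, 2013 when the act occurred.
Adding the 3 years base period to March 21, 2017 gives a deadline of March 21, 2020, before any tolling.
Because the automatic bankruptcy stay ran from January 11, 2018 to February 17, 2019, the deadline is extended by 402 days to April 27, 2021.
The period was tolled for 101 days by the plaintiff's legal incapacity (October 5, 2020 to January 14, 2021), pushing the deadline to August 6, 2021.
Odhiambo filed on September 16, 2021, after the August 6, 2021 deadline, so the action is time-barred.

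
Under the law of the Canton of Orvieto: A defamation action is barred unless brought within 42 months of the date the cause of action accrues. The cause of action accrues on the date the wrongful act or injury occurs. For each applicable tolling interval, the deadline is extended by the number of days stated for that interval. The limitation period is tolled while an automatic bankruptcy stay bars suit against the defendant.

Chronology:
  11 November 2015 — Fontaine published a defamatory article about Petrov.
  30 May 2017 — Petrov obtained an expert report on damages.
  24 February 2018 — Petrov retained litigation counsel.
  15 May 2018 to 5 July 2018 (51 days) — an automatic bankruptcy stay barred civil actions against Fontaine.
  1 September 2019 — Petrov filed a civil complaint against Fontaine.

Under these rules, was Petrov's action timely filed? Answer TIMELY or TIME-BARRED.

TIME-BARRED

The cause of action accrued on 11 November 2015, the date of the act.
42 months from 11 November 2015 is 11 May 2019.
The period was tolled for 51 days by the automatic bankruptcy stay (15 May 2018 to 5 July 2018), pushing the deadline to 1 July 2019.
None of the other events listed affects the running of the period under the stated rules.
Filing on 1 September 2019 missed the 1 July 2019 deadline — the action is time-barred.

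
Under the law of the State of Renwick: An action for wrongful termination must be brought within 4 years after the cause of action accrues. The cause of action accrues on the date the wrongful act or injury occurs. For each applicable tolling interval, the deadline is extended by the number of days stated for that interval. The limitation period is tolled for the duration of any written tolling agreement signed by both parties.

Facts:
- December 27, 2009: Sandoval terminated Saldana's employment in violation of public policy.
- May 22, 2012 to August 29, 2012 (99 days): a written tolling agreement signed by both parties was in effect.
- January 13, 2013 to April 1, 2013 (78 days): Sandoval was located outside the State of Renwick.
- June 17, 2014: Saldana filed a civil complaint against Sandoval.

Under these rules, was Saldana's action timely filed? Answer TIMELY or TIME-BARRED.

TIME-BARRED

The claim accrued on December 27, 2009, when the wrongful act occurred.
4 years from December 27, 2009 is December 27, 2013.
The period was tolled for 99 days by the written tolling agreement (May 22, 2012 to August 29, 2012), pushing the deadline to April 5, 2014.
No stated provision tolls the period for the defendant's absence, so the interval from January 13, 2013 to April 1, 2013 has no effect on the deadline.
Filing on June 17, 2014 missed the April 5, 2014 deadline — the action is time-barred.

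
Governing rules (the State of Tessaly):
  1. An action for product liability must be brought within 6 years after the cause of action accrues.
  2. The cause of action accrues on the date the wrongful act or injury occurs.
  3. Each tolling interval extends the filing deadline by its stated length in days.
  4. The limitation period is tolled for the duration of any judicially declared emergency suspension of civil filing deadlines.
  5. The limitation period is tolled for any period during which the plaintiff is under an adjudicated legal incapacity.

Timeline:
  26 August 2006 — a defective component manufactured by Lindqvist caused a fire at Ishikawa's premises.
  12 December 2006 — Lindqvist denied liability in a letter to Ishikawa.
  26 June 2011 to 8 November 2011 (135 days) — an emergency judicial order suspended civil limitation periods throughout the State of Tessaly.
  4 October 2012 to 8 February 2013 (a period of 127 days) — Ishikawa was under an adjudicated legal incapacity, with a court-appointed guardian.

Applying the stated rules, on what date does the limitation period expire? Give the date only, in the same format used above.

The limitation period began to run on 26 August 2006.
6 years from 26 August 2006 is 26 August 2012.
The period was tolled for 135 days by the emergency suspension of filing deadlines (26 June 2011 to 8 November 2011), pushing the deadline to 8 January 2013.
The period was tolled for 127 days by the plaintiff's legal incapacity (4 October 2012 to 8 February 2013), pushing the deadline to 15 May 2013.
The other events in the timeline have no effect on the limitation period under the stated rules.

15 May 2013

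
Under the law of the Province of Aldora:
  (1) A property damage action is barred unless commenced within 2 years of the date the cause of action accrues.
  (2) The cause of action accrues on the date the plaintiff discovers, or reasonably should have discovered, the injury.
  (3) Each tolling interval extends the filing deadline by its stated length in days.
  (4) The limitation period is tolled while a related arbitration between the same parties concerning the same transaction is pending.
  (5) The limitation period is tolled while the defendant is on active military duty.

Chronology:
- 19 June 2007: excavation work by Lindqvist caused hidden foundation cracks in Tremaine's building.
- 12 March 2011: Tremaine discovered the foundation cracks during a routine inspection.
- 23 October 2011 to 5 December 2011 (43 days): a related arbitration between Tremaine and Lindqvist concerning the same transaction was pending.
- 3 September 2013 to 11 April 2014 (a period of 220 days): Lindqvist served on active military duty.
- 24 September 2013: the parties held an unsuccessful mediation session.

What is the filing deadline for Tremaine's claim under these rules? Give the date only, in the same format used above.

24 April 2013

The claim did not accrue until Tremaine discovered the injury on 12 March 2011; the 19 June 2007 act date does not start the clock under the stated rule.
The untolled deadline — 2 years after 12 March 2011 — is 12 March 2013.
The pending related arbitration from 23 October 2011 to 5 December 2011 tolled the period for 43 days, extending the deadline to 24 April 2013.
The defendant's active military service starting 3 September 2013 came too late — the period had run on 24 April 2013 — and so does not extend the deadline.
The other events in the timeline have no effect on the limitation period under the stated rules.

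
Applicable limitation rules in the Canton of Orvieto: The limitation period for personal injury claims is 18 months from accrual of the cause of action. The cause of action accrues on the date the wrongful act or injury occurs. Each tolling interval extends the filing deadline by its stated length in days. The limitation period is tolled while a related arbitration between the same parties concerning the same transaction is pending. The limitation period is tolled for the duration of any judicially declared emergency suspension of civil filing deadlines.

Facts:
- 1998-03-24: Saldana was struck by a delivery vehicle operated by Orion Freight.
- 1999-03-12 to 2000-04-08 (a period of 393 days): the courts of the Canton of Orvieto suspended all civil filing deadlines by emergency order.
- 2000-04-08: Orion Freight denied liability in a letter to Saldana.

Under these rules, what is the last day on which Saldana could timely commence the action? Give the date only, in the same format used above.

The limitation period began to run on 1998-03-24.
The untolled deadline — 18 months after 1998-03-24 — is 1999-09-24.
The period was tolled for 393 days by the emergency suspension of filing deadlines (1999-03-12 to 2000-04-08), pushing the deadline to 2000-10-21.
The other events in the timeline have no effect on the limitation period under the stated rules.

2000-10-21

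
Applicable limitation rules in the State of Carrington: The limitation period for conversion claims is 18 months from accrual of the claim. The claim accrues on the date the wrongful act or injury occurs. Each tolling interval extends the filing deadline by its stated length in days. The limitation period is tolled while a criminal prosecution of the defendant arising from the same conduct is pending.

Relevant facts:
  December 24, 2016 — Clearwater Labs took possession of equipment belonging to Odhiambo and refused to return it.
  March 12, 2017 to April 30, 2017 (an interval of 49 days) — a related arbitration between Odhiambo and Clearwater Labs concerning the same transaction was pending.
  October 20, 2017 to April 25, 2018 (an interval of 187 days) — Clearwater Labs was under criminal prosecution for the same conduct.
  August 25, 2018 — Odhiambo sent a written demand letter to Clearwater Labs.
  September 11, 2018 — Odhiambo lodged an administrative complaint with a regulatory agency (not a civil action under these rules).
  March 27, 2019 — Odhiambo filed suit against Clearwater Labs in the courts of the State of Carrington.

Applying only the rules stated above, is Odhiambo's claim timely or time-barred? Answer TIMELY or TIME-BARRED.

The claim accrued on December 24, 2016, the date of the act.
Adding the 18 months base period to December 24, 2016 gives a deadline of June 24, 2018, before any tolling.
Because the pending criminal prosecution ran from October 20, 2017 to April 25, 2018, the deadline is extended by 187 days to December 28, 2018.
No stated provision tolls the period for a pending arbitration, so the interval from March 12, 2017 to April 30, 2017 has no effect on the deadline.
The other events in the timeline have no effect on the limitation period under the stated rules.
The March 27, 2019 filing falls after the December 28, 2018 deadline; the claim is time-barred.

TIME-BARRED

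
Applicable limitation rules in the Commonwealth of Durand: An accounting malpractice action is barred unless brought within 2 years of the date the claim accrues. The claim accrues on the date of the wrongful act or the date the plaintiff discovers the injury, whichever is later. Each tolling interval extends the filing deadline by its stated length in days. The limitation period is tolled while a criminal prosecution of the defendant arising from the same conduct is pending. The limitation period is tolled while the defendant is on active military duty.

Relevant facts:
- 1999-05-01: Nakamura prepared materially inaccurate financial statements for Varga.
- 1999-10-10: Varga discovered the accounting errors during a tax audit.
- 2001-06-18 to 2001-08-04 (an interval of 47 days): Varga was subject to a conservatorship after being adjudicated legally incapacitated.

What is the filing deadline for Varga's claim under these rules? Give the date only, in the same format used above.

2001-10-10

The claim accrued on 1999-10-10 — the later of the 1999-05-01 act and the 1999-10-10 discovery.
The untolled deadline — 2 years after 1999-10-10 — is 2001-10-10.
Although the plaintiff's incapacity ran from 2001-06-18 to 2001-08-04, the stated rules do not make that a tolling event, so it is disregarded.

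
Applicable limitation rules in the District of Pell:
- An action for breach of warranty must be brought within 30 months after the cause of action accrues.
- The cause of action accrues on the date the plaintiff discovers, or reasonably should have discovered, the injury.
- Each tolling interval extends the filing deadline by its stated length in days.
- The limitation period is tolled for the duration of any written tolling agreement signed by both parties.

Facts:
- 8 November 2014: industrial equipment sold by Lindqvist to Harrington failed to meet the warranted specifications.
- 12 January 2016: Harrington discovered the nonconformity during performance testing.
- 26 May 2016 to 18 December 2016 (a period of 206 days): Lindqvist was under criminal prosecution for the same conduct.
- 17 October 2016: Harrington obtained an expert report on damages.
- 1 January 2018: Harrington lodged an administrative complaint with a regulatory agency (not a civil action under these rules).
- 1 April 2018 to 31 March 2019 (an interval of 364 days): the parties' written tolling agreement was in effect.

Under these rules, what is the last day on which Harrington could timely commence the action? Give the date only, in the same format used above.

Accrual is tied to discovery, so the period began on 12 January 2016 rather than on 8 November 2014 when the act occurred.
Adding the 30 months base period to 12 January 2016 gives a deadline of 12 July 2018, before any tolling.
The written tolling agreement from 1 April 2018 to 31 March 2019 tolled the period for 364 days, extending the deadline to 11 July 2019.
No stated provision tolls the period for a criminal prosecution, so the interval from 26 May 2016 to 18 December 2016 has no effect on the deadline.
The other events in the timeline have no effect on the limitation period under the stated rules.

11 July 2019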